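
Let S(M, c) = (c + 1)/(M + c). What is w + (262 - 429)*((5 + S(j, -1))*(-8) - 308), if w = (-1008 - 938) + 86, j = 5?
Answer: 56256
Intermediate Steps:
S(M, c) = (1 + c)/(M + c)
w = -1860 (w = -1946 + 86 = -1860)
w + (262 - 429)*((5 + S(j, -1))*(-8) - 308) = -1860 + (262 - 429)*((5 + (1 - 1)/(5 - 1))*(-8) - 308) = -1860 - 167*((5 + 0/4)*(-8) - 308) = -1860 - 167*((5 + (¼)*0)*(-8) - 308) = -1860 - 167*((5 + 0)*(-8) - 308) = -1860 - 167*(5*(-8) - 308) = -1860 - 167*(-40 - 308) = -1860 - 167*(-348) = -1860 + 58116 = 56256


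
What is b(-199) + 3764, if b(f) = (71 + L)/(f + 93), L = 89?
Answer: 199412/53 ≈ 3762.5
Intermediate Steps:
b(f) = 160/(93 + f) (b(f) = (71 + 89)/(f + 93) = 160/(93 + f))
b(-199) + 3764 = 160/(93 - 199) + 3764 = 160/(-106) + 3764 = 160*(-1/106) + 3764 = -80/53 + 3764 = 199412/53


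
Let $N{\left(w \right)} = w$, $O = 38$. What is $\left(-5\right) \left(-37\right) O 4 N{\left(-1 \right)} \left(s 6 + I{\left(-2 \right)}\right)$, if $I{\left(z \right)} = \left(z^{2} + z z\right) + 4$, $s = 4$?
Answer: $-1012320$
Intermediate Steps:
$I{\left(z \right)} = 4 + 2 z^{2}$ ($I{\left(z \right)} = \left(z^{2} + z^{2}\right) + 4 = 2 z^{2} + 4 = 4 + 2 z^{2}$)
$\left(-5\right) \left(-37\right) O 4 N{\left(-1 \right)} \left(s 6 + I{\left(-2 \right)}\right) = \left(-5\right) \left(-37\right) 38 \cdot 4 \left(-1\right) \left(4 \cdot 6 + \left(4 + 2 \left(-2\right)^{2}\right)\right) = 185 \cdot 38 \left(- 4 \left(24 + \left(4 + 2 \cdot 4\right)\right)\right) = 7030 \left(- 4 \left(24 + \left(4 + 8\right)\right)\right) = 7030 \left(- 4 \left(24 + 12\right)\right) = 7030 \left(\left(-4\right) 36\right) = 7030 \left(-144\right) = -1012320$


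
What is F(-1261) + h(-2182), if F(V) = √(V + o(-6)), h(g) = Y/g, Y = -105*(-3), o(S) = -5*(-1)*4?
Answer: -315/2182 + I*√1241 ≈ -0.14436 + 35.228*I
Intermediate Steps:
o(S) = 20 (o(S) = 5*4 = 20)
Y = 315
h(g) = 315/g
F(V) = √(20 + V) (F(V) = √(V + 20) = √(20 + V))
F(-1261) + h(-2182) = √(20 - 1261) + 315/(-2182) = √(-1241) + 315*(-1/2182) = I*√1241 - 315/2182 = -315/2182 + I*√1241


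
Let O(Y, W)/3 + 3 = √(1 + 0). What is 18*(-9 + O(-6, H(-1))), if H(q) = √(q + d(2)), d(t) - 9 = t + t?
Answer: -270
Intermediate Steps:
d(t) = 9 + 2*t (d(t) = 9 + (t + t) = 9 + 2*t)
H(q) = √(13 + q) (H(q) = √(q + (9 + 2*2)) = √(q + (9 + 4)) = √(q + 13) = √(13 + q))
O(Y, W) = -6 (O(Y, W) = -9 + 3*√(1 + 0) = -9 + 3*√1 = -9 + 3*1 = -9 + 3 = -6)
18*(-9 + O(-6, H(-1))) = 18*(-9 - 6) = 18*(-15) = -270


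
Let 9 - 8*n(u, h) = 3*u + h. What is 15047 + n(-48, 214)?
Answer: 120315/8 ≈ 15039.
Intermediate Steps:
n(u, h) = 9/8 - 3*u/8 - h/8 (n(u, h) = 9/8 - (3*u + h)/8 = 9/8 - (h + 3*u)/8 = 9/8 + (-3*u/8 - h/8) = 9/8 - 3*u/8 - h/8)
15047 + n(-48, 214) = 15047 + (9/8 - 3/8*(-48) - ⅛*214) = 15047 + (9/8 + 18 - 107/4) = 15047 - 61/8 = 120315/8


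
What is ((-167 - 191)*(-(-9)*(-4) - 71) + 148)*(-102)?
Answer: -3922308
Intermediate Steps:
((-167 - 191)*(-(-9)*(-4) - 71) + 148)*(-102) = (-358*(-3*12 - 71) + 148)*(-102) = (-358*(-36 - 71) + 148)*(-102) = (-358*(-107) + 148)*(-102) = (38306 + 148)*(-102) = 38454*(-102) = -3922308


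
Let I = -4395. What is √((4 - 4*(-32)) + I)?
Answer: 7*I*√87 ≈ 65.292*I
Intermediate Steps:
√((4 - 4*(-32)) + I) = √((4 - 4*(-32)) - 4395) = √((4 + 128) - 4395) = √(132 - 4395) = √(-4263) = 7*I*√87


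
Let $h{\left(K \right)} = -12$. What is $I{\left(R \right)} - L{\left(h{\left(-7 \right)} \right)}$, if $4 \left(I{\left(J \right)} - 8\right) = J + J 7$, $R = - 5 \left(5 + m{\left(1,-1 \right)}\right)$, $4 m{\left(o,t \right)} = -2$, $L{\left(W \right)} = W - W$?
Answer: $-37$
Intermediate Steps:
$L{\left(W \right)} = 0$
$m{\left(o,t \right)} = - \frac{1}{2}$ ($m{\left(o,t \right)} = \frac{1}{4} \left(-2\right) = - \frac{1}{2}$)
$R = - \frac{45}{2}$ ($R = - 5 \left(5 - \frac{1}{2}\right) = \left(-5\right) \frac{9}{2} = - \frac{45}{2} \approx -22.5$)
$I{\left(J \right)} = 8 + 2 J$ ($I{\left(J \right)} = 8 + \frac{J + J 7}{4} = 8 + \frac{J + 7 J}{4} = 8 + \frac{8 J}{4} = 8 + 2 J$)
$I{\left(R \right)} - L{\left(h{\left(-7 \right)} \right)} = \left(8 + 2 \left(- \frac{45}{2}\right)\right) - 0 = \left(8 - 45\right) + 0 = -37 + 0 = -37$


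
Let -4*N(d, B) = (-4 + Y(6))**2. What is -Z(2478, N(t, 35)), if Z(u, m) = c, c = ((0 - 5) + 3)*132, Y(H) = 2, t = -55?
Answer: 264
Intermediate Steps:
c = -264 (c = (-5 + 3)*132 = -2*132 = -264)
N(d, B) = -1 (N(d, B) = -(-4 + 2)**2/4 = -1/4*(-2)**2 = -1/4*4 = -1)
Z(u, m) = -264
-Z(2478, N(t, 35)) = -1*(-264) = 264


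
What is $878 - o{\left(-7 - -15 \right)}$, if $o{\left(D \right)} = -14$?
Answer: $892$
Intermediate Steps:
$878 - o{\left(-7 - -15 \right)} = 878 - -14 = 878 + 14 = 892$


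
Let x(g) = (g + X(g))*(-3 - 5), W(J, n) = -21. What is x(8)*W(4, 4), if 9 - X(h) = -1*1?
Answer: 3024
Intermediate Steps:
X(h) = 10 (X(h) = 9 - (-1) = 9 - 1*(-1) = 9 + 1 = 10)
x(g) = -80 - 8*g (x(g) = (g + 10)*(-3 - 5) = (10 + g)*(-8) = -80 - 8*g)
x(8)*W(4, 4) = (-80 - 8*8)*(-21) = (-80 - 64)*(-21) = -144*(-21) = 3024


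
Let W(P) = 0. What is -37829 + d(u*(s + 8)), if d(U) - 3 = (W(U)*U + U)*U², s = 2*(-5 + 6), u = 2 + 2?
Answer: 26174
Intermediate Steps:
u = 4
s = 2 (s = 2*1 = 2)
d(U) = 3 + U³ (d(U) = 3 + (0*U + U)*U² = 3 + (0 + U)*U² = 3 + U*U² = 3 + U³)
-37829 + d(u*(s + 8)) = -37829 + (3 + (4*(2 + 8))³) = -37829 + (3 + (4*10)³) = -37829 + (3 + 40³) = -37829 + (3 + 64000) = -37829 + 64003 = 26174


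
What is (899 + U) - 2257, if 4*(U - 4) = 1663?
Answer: -3753/4 ≈ -938.25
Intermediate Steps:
U = 1679/4 (U = 4 + (¼)*1663 = 4 + 1663/4 = 1679/4 ≈ 419.75)
(899 + U) - 2257 = (899 + 1679/4) - 2257 = 5275/4 - 2257 = -3753/4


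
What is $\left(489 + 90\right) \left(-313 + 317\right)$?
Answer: $2316$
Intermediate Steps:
$\left(489 + 90\right) \left(-313 + 317\right) = 579 \cdot 4 = 2316$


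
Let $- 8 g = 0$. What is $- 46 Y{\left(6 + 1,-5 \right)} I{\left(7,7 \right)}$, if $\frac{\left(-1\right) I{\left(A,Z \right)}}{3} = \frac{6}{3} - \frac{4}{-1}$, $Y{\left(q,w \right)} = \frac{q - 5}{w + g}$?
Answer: $- \frac{1656}{5} \approx -331.2$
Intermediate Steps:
$g = 0$ ($g = \left(- \frac{1}{8}\right) 0 = 0$)
$Y{\left(q,w \right)} = \frac{-5 + q}{w}$ ($Y{\left(q,w \right)} = \frac{q - 5}{w + 0} = \frac{-5 + q}{w}$)
$I{\left(A,Z \right)} = -18$ ($I{\left(A,Z \right)} = - 3 \left(\frac{6}{3} - \frac{4}{-1}\right) = - 3 \left(6 \cdot \frac{1}{3} - -4\right) = - 3 \left(2 + 4\right) = \left(-3\right) 6 = -18$)
$- 46 Y{\left(6 + 1,-5 \right)} I{\left(7,7 \right)} = - 46 \frac{-5 + \left(6 + 1\right)}{-5} \left(-18\right) = - 46 \left(- \frac{-5 + 7}{5}\right) \left(-18\right) = - 46 \left(\left(- \frac{1}{5}\right) 2\right) \left(-18\right) = \left(-46\right) \left(- \frac{2}{5}\right) \left(-18\right) = \frac{92}{5} \left(-18\right) = - \frac{1656}{5}$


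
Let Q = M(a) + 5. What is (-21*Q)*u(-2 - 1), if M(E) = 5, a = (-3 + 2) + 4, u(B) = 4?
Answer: -840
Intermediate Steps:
a = 3 (a = -1 + 4 = 3)
Q = 10 (Q = 5 + 5 = 10)
(-21*Q)*u(-2 - 1) = -21*10*4 = -210*4 = -840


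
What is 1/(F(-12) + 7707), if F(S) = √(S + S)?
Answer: 2569/19799291 - 2*I*√6/59397873 ≈ 0.00012975 - 8.2477e-8*I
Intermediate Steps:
F(S) = √2*√S (F(S) = √(2*S) = √2*√S)
1/(F(-12) + 7707) = 1/(√2*√(-12) + 7707) = 1/(√2*(2*I*√3) + 7707) = 1/(2*I*√6 + 7707) = 1/(7707 + 2*I*√6)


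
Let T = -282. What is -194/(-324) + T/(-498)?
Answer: 15665/13446 ≈ 1.1650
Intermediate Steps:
-194/(-324) + T/(-498) = -194/(-324) - 282/(-498) = -194*(-1/324) - 282*(-1/498) = 97/162 + 47/83 = 15665/13446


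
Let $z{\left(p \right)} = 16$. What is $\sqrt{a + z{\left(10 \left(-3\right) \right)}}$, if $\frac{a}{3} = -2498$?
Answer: $i \sqrt{7478} \approx 86.475 i$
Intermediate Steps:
$a = -7494$ ($a = 3 \left(-2498\right) = -7494$)
$\sqrt{a + z{\left(10 \left(-3\right) \right)}} = \sqrt{-7494 + 16} = \sqrt{-7478} = i \sqrt{7478}$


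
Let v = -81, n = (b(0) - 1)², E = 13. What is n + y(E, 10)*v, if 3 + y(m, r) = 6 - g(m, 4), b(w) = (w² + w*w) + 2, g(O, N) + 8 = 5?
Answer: -485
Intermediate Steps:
g(O, N) = -3 (g(O, N) = -8 + 5 = -3)
b(w) = 2 + 2*w² (b(w) = (w² + w²) + 2 = 2*w² + 2 = 2 + 2*w²)
n = 1 (n = ((2 + 2*0²) - 1)² = ((2 + 2*0) - 1)² = ((2 + 0) - 1)² = (2 - 1)² = 1² = 1)
y(m, r) = 6 (y(m, r) = -3 + (6 - 1*(-3)) = -3 + (6 + 3) = -3 + 9 = 6)
n + y(E, 10)*v = 1 + 6*(-81) = 1 - 486 = -485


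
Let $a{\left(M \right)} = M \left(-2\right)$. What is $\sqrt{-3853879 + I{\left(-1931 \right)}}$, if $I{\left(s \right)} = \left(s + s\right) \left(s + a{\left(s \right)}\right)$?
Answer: $i \sqrt{11311401} \approx 3363.2 i$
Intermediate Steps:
$a{\left(M \right)} = - 2 M$
$I{\left(s \right)} = - 2 s^{2}$ ($I{\left(s \right)} = \left(s + s\right) \left(s - 2 s\right) = 2 s \left(- s\right) = - 2 s^{2}$)
$\sqrt{-3853879 + I{\left(-1931 \right)}} = \sqrt{-3853879 - 2 \left(-1931\right)^{2}} = \sqrt{-3853879 - 7457522} = \sqrt{-11311401} = i \sqrt{11311401}$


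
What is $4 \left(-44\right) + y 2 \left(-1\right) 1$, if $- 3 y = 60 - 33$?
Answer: $-158$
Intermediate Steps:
$y = -9$ ($y = - \frac{60 - 33}{3} = \left(- \frac{1}{3}\right) 27 = -9$)
$4 \left(-44\right) + y 2 \left(-1\right) 1 = 4 \left(-44\right) - 9 \cdot 2 \left(-1\right) 1 = -176 - 9 \left(\left(-2\right) 1\right) = -176 - -18 = -176 + 18 = -158$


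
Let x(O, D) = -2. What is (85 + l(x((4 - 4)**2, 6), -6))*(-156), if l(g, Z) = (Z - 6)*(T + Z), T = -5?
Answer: -33852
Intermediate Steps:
l(g, Z) = (-6 + Z)*(-5 + Z) (l(g, Z) = (Z - 6)*(-5 + Z) = (-6 + Z)*(-5 + Z))
(85 + l(x((4 - 4)**2, 6), -6))*(-156) = (85 + (30 + (-6)**2 - 11*(-6)))*(-156) = (85 + (30 + 36 + 66))*(-156) = (85 + 132)*(-156) = 217*(-156) = -33852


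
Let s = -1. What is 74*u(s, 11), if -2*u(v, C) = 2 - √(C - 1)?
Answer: -74 + 37*√10 ≈ 43.004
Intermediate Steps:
u(v, C) = -1 + √(-1 + C)/2 (u(v, C) = -(2 - √(C - 1))/2 = -(2 - √(-1 + C))/2 = -1 + √(-1 + C)/2)
74*u(s, 11) = 74*(-1 + √(-1 + 11)/2) = 74*(-1 + √10/2) = -74 + 37*√10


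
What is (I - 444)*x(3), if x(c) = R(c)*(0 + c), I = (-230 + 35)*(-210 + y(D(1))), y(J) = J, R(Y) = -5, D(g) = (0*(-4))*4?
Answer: -607590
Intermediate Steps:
D(g) = 0 (D(g) = 0*4 = 0)
I = 40950 (I = (-230 + 35)*(-210 + 0) = -195*(-210) = 40950)
x(c) = -5*c (x(c) = -5*(0 + c) = -5*c)
(I - 444)*x(3) = (40950 - 444)*(-5*3) = 40506*(-15) = -607590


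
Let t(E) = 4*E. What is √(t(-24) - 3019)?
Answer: I*√3115 ≈ 55.812*I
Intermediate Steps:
√(t(-24) - 3019) = √(4*(-24) - 3019) = √(-96 - 3019) = √(-3115) = I*√3115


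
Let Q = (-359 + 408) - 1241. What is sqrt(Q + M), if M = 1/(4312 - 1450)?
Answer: I*sqrt(1084857954)/954 ≈ 34.525*I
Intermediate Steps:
Q = -1192 (Q = 49 - 1241 = -1192)
M = 1/2862 ≈ 0.00034941
sqrt(Q + M) = sqrt(-1192 + 1/2862) = sqrt(-3411503/2862) = I*sqrt(1084857954)/954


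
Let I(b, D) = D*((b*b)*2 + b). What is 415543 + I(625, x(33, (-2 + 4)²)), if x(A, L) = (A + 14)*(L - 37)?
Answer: -1212272582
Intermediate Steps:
x(A, L) = (-37 + L)*(14 + A) (x(A, L) = (14 + A)*(-37 + L) = (-37 + L)*(14 + A))
I(b, D) = D*(b + 2*b²) (I(b, D) = D*(b²*2 + b) = D*(2*b² + b) = D*(b + 2*b²))
415543 + I(625, x(33, (-2 + 4)²)) = 415543 + (-518 - 37*33 + 14*(-2 + 4)² + 33*(-2 + 4)²)*625*(1 + 2*625) = 415543 + (-518 - 1221 + 14*2² + 33*2²)*625*(1 + 1250) = 415543 + (-518 - 1221 + 14*4 + 33*4)*625*1251 = 415543 + (-518 - 1221 + 56 + 132)*625*1251 = 415543 - 1551*625*1251 = 415543 - 1212688125 = -1212272582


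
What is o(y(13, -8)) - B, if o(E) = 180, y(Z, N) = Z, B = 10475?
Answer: -10295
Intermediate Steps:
o(y(13, -8)) - B = 180 - 1*10475 = 180 - 10475 = -10295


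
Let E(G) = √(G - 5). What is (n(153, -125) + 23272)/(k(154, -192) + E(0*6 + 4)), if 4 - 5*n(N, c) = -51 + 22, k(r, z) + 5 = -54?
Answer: -6867187/17410 - 116393*I/17410 ≈ -394.44 - 6.6854*I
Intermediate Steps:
k(r, z) = -59 (k(r, z) = -5 - 54 = -59)
n(N, c) = 33/5 (n(N, c) = ⅘ - (-51 + 22)/5 = ⅘ - ⅕*(-29) = ⅘ + 29/5 = 33/5)
E(G) = √(-5 + G)
(n(153, -125) + 23272)/(k(154, -192) + E(0*6 + 4)) = (33/5 + 23272)/(-59 + √(-5 + (0*6 + 4))) = 116393/(5*(-59 + √(-5 + (0 + 4)))) = 116393/(5*(-59 + √(-5 + 4))) = 116393/(5*(-59 + √(-1))) = 116393/(5*(-59 + I)) = 116393*((-59 - I)/3482)/5 = 116393*(-59 - I)/17410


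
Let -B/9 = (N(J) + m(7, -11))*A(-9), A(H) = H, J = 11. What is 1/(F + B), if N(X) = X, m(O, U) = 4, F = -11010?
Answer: -1/9795 ≈ -0.00010209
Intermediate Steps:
B = 1215 (B = -9*(11 + 4)*(-9) = -135*(-9) = -9*(-135) = 1215)
1/(F + B) = 1/(-11010 + 1215) = 1/(-9795) = -1/9795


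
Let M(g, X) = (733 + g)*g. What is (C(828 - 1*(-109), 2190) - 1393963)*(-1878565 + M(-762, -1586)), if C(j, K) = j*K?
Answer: -1221679669289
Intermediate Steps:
C(j, K) = K*j
M(g, X) = g*(733 + g)
(C(828 - 1*(-109), 2190) - 1393963)*(-1878565 + M(-762, -1586)) = (2190*(828 - 1*(-109)) - 1393963)*(-1878565 - 762*(733 - 762)) = (2190*(828 + 109) - 1393963)*(-1878565 - 762*(-29)) = (2190*937 - 1393963)*(-1878565 + 22098) = (2052030 - 1393963)*(-1856467) = 658067*(-1856467) = -1221679669289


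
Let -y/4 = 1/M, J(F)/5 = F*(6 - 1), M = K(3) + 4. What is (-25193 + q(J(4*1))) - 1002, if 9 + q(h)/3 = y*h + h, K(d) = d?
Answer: -182654/7 ≈ -26093.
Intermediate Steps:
M = 7 (M = 3 + 4 = 7)
J(F) = 25*F (J(F) = 5*(F*(6 - 1)) = 5*(F*5) = 5*(5*F) = 25*F)
y = -4/7 ≈ -0.57143
q(h) = -27 + 9*h/7 (q(h) = -27 + 3*(-4*h/7 + h) = -27 + 3*(3*h/7) = -27 + 9*h/7)
(-25193 + q(J(4*1))) - 1002 = (-25193 + (-27 + 9*(25*(4*1))/7)) - 1002 = (-25193 + (-27 + 9*(25*4)/7)) - 1002 = (-25193 + (-27 + (9/7)*100)) - 1002 = (-25193 + (-27 + 900/7)) - 1002 = (-25193 + 711/7) - 1002 = -175640/7 - 1002 = -182654/7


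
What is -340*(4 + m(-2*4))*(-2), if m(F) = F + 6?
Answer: 1360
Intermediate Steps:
m(F) = 6 + F
-340*(4 + m(-2*4))*(-2) = -340*(4 + (6 - 2*4))*(-2) = -340*(4 + (6 - 8))*(-2) = -340*(4 - 2)*(-2) = -680*(-2) = -340*(-4) = 1360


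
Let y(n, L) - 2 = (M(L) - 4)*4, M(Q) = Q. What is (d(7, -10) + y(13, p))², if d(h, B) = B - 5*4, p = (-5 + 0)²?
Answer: 3136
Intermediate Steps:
p = 25 (p = (-5)² = 25)
y(n, L) = -14 + 4*L (y(n, L) = 2 + (L - 4)*4 = 2 + (-4 + L)*4 = 2 + (-16 + 4*L) = -14 + 4*L)
d(h, B) = -20 + B (d(h, B) = B - 20 = -20 + B)
(d(7, -10) + y(13, p))² = ((-20 - 10) + (-14 + 4*25))² = (-30 + (-14 + 100))² = (-30 + 86)² = 56² = 3136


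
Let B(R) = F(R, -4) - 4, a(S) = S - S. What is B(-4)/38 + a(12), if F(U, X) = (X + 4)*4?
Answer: -2/19 ≈ -0.10526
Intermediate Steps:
F(U, X) = 16 + 4*X (F(U, X) = (4 + X)*4 = 16 + 4*X)
a(S) = 0
B(R) = -4 (B(R) = (16 + 4*(-4)) - 4 = (16 - 16) - 4 = 0 - 4 = -4)
B(-4)/38 + a(12) = -4/38 + 0 = -4*1/38 + 0 = -2/19 + 0 = -2/19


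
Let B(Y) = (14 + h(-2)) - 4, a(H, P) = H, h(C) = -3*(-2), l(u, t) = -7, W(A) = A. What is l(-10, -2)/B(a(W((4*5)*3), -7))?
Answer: -7/16 ≈ -0.43750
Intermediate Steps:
h(C) = 6
B(Y) = 16 (B(Y) = (14 + 6) - 4 = 20 - 4 = 16)
l(-10, -2)/B(a(W((4*5)*3), -7)) = -7/16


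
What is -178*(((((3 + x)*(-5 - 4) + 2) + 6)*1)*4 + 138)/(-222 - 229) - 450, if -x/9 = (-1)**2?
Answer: -134242/451 ≈ -297.65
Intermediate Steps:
x = -9 (x = -9*(-1)**2 = -9*1 = -9)
-178*(((((3 + x)*(-5 - 4) + 2) + 6)*1)*4 + 138)/(-222 - 229) - 450 = -178*(((((3 - 9)*(-5 - 4) + 2) + 6)*1)*4 + 138)/(-222 - 229) - 450 = -178*((((-6*(-9) + 2) + 6)*1)*4 + 138)/(-451) - 450 = -178*((((54 + 2) + 6)*1)*4 + 138)*(-1)/451 - 450 = -178*(((56 + 6)*1)*4 + 138)*(-1)/451 - 450 = -178*((62*1)*4 + 138)*(-1)/451 - 450 = -178*(62*4 + 138)*(-1)/451 - 450 = -178*(248 + 138)*(-1)/451 - 450 = -68708*(-1)/451 - 450 = -178*(-386/451) - 450 = 68708/451 - 450 = -134242/451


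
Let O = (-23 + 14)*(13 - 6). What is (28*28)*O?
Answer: -49392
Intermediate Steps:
O = -63 (O = -9*7 = -63)
(28*28)*O = (28*28)*(-63) = 784*(-63) = -49392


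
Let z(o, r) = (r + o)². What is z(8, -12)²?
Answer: 256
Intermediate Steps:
z(o, r) = (o + r)²
z(8, -12)² = ((8 - 12)²)² = ((-4)²)² = 16² = 256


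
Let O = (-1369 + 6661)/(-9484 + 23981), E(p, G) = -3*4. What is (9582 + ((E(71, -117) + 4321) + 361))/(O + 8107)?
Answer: 29515892/16790353 ≈ 1.7579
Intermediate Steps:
E(p, G) = -12
O = 756/2071 (O = 5292/14497 = 5292*(1/14497) = 756/2071 ≈ 0.36504)
(9582 + ((E(71, -117) + 4321) + 361))/(O + 8107) = (9582 + ((-12 + 4321) + 361))/(756/2071 + 8107) = (9582 + (4309 + 361))/(16790353/2071) = (9582 + 4670)*(2071/16790353) = 14252*(2071/16790353) = 29515892/16790353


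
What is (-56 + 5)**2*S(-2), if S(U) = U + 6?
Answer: 10404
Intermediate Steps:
S(U) = 6 + U
(-56 + 5)**2*S(-2) = (-56 + 5)**2*(6 - 2) = (-51)**2*4 = 2601*4 = 10404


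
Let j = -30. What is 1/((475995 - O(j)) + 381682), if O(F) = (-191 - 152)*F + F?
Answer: 1/847417 ≈ 1.1801e-6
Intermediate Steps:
O(F) = -342*F (O(F) = -343*F + F = -342*F)
1/((475995 - O(j)) + 381682) = 1/((475995 - (-342)*(-30)) + 381682) = 1/((475995 - 1*10260) + 381682) = 1/((475995 - 10260) + 381682) = 1/(465735 + 381682) = 1/847417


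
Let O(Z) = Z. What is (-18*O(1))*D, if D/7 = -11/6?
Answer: 231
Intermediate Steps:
D = -77/6 (D = 7*(-11/6) = -77/6 ≈ -12.833)
(-18*O(1))*D = -18*1*(-77/6) = -18*(-77/6) = 231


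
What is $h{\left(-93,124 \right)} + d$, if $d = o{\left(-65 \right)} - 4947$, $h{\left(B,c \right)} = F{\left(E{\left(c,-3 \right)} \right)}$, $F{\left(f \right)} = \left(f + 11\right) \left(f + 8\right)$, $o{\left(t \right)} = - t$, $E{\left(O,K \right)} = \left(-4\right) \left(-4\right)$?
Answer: $-4234$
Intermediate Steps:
$E{\left(O,K \right)} = 16$
$F{\left(f \right)} = \left(8 + f\right) \left(11 + f\right)$ ($F{\left(f \right)} = \left(11 + f\right) \left(8 + f\right) = \left(8 + f\right) \left(11 + f\right)$)
$h{\left(B,c \right)} = 648$ ($h{\left(B,c \right)} = 88 + 16^{2} + 19 \cdot 16 = 88 + 256 + 304 = 648$)
$d = -4882$ ($d = \left(-1\right) \left(-65\right) - 4947 = 65 - 4947 = -4882$)
$h{\left(-93,124 \right)} + d = 648 - 4882 = -4234$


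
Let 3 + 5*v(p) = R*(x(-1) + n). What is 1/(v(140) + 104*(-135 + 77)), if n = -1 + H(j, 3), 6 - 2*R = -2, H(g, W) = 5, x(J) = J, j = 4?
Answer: -5/30151 ≈ -0.00016583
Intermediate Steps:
R = 4 (R = 3 - ½*(-2) = 3 + 1 = 4)
n = 4 (n = -1 + 5 = 4)
v(p) = 9/5 (v(p) = -⅗ + (4*(-1 + 4))/5 = -⅗ + (4*3)/5 = -⅗ + (⅕)*12 = -⅗ + 12/5 = 9/5)
1/(v(140) + 104*(-135 + 77)) = 1/(9/5 + 104*(-135 + 77)) = 1/(9/5 + 104*(-58)) = 1/(9/5 - 6032) = 1/(-30151/5) = -5/30151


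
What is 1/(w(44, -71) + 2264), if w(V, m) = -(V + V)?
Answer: 1/2176 ≈ 0.00045956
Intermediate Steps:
w(V, m) = -2*V
1/(w(44, -71) + 2264) = 1/(-2*44 + 2264) = 1/(-88 + 2264) = 1/2176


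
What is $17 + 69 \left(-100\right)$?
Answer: $-6883$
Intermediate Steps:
$17 + 69 \left(-100\right) = 17 - 6900 = -6883$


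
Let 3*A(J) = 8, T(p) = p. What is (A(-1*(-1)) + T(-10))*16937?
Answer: -372614/3 ≈ -1.2420e+5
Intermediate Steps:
A(J) = 8/3 (A(J) = (1/3)*8 = 8/3)
(A(-1*(-1)) + T(-10))*16937 = (8/3 - 10)*16937 = -22/3*16937 = -372614/3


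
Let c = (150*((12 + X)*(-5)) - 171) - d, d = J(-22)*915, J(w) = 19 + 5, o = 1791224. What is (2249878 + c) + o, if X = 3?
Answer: 4007721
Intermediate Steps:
J(w) = 24
d = 21960 (d = 24*915 = 21960)
c = -33381 (c = (150*((12 + 3)*(-5)) - 171) - 1*21960 = (150*(15*(-5)) - 171) - 21960 = (150*(-75) - 171) - 21960 = (-11250 - 171) - 21960 = -11421 - 21960 = -33381)
(2249878 + c) + o = (2249878 - 33381) + 1791224 = 2216497 + 1791224 = 4007721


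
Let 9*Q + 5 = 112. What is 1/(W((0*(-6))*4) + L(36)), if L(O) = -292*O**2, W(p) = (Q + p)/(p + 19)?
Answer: -171/64711765 ≈ -2.6425e-6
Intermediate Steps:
Q = 107/9 (Q = -5/9 + (1/9)*112 = -5/9 + 112/9 = 107/9 ≈ 11.889)
W(p) = (107/9 + p)/(19 + p) (W(p) = (107/9 + p)/(p + 19) = (107/9 + p)/(19 + p))
1/(W((0*(-6))*4) + L(36)) = 1/((107/9 + (0*(-6))*4)/(19 + (0*(-6))*4) - 292*36**2) = 1/((107/9 + 0*4)/(19 + 0*4) - 292*1296) = 1/((107/9 + 0)/(19 + 0) - 378432) = 1/((107/9)/19 - 378432) = 1/((1/19)*(107/9) - 378432) = 1/(107/171 - 378432) = 1/(-64711765/171) = -171/64711765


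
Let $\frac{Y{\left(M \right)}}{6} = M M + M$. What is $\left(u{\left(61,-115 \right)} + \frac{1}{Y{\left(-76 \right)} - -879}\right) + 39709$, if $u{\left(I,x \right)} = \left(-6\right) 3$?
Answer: $\frac{1392320590}{35079} \approx 39691.0$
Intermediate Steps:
$Y{\left(M \right)} = 6 M + 6 M^{2}$ ($Y{\left(M \right)} = 6 \left(M M + M\right) = 6 \left(M^{2} + M\right) = 6 \left(M + M^{2}\right) = 6 M + 6 M^{2}$)
$u{\left(I,x \right)} = -18$
$\left(u{\left(61,-115 \right)} + \frac{1}{Y{\left(-76 \right)} - -879}\right) + 39709 = \left(-18 + \frac{1}{6 \left(-76\right) \left(1 - 76\right) - -879}\right) + 39709 = \left(-18 + \frac{1}{6 \left(-76\right) \left(-75\right) + \left(-39 + 918\right)}\right) + 39709 = \left(-18 + \frac{1}{34200 + 879}\right) + 39709 = \left(-18 + \frac{1}{35079}\right) + 39709 = - \frac{631421}{35079} + 39709 = \frac{1392320590}{35079}$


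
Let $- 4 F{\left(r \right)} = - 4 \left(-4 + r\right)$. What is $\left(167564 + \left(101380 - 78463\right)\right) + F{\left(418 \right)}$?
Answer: $190895$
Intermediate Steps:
$F{\left(r \right)} = -4 + r$ ($F{\left(r \right)} = - \frac{\left(-4\right) \left(-4 + r\right)}{4} = - \frac{16 - 4 r}{4} = -4 + r$)
$\left(167564 + \left(101380 - 78463\right)\right) + F{\left(418 \right)} = \left(167564 + \left(101380 - 78463\right)\right) + \left(-4 + 418\right) = \left(167564 + 22917\right) + 414 = 190481 + 414 = 190895$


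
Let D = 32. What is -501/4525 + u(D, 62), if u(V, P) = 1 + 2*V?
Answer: 293624/4525 ≈ 64.889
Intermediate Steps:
-501/4525 + u(D, 62) = -501/4525 + (1 + 2*32) = -501*1/4525 + (1 + 64) = -501/4525 + 65 = 293624/4525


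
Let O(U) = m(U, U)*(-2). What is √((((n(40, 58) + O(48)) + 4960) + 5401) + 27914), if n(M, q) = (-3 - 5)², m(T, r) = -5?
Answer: 3*√4261 ≈ 195.83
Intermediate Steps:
O(U) = 10 (O(U) = -5*(-2) = 10)
n(M, q) = 64 (n(M, q) = (-8)² = 64)
√((((n(40, 58) + O(48)) + 4960) + 5401) + 27914) = √((((64 + 10) + 4960) + 5401) + 27914) = √(((74 + 4960) + 5401) + 27914) = √((5034 + 5401) + 27914) = √(10435 + 27914) = √38349 = 3*√4261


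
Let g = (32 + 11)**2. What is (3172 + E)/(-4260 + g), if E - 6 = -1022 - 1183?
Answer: -973/2411 ≈ -0.40357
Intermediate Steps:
E = -2199 (E = 6 + (-1022 - 1183) = 6 - 2205 = -2199)
g = 1849 (g = 43**2 = 1849)
(3172 + E)/(-4260 + g) = (3172 - 2199)/(-4260 + 1849) = 973/(-2411) = 973*(-1/2411) = -973/2411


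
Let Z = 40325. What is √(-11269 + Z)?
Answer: 8*√454 ≈ 170.46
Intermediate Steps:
√(-11269 + Z) = √(-11269 + 40325) = √29056 = 8*√454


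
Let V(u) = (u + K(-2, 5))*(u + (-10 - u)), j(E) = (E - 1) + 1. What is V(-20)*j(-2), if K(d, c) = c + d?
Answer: -340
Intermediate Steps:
j(E) = E (j(E) = (-1 + E) + 1 = E)
V(u) = -30 - 10*u (V(u) = (u + (5 - 2))*(u + (-10 - u)) = (u + 3)*(-10) = (3 + u)*(-10) = -30 - 10*u)
V(-20)*j(-2) = (-30 - 10*(-20))*(-2) = (-30 + 200)*(-2) = 170*(-2) = -340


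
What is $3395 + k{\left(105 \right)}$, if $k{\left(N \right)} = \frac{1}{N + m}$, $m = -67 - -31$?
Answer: $\frac{234256}{69} \approx 3395.0$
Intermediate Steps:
$m = -36$ ($m = -67 + 31 = -36$)
$k{\left(N \right)} = \frac{1}{-36 + N}$ ($k{\left(N \right)} = \frac{1}{N - 36} = \frac{1}{-36 + N}$)
$3395 + k{\left(105 \right)} = 3395 + \frac{1}{-36 + 105} = 3395 + \frac{1}{69} = \frac{234256}{69}$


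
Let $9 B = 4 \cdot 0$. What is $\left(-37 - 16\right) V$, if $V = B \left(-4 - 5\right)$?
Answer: $0$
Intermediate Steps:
$B = 0$ ($B = \frac{4 \cdot 0}{9} = \frac{1}{9} \cdot 0 = 0$)
$V = 0$ ($V = 0 \left(-4 - 5\right) = 0 \left(-9\right) = 0$)
$\left(-37 - 16\right) V = \left(-37 - 16\right) 0 = \left(-53\right) 0 = 0$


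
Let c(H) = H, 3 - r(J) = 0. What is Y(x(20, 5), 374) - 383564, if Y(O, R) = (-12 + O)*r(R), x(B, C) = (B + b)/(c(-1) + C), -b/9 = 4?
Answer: -383612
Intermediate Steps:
b = -36 (b = -9*4 = -36)
r(J) = 3 (r(J) = 3 - 1*0 = 3 + 0 = 3)
x(B, C) = (-36 + B)/(-1 + C) (x(B, C) = (B - 36)/(-1 + C) = (-36 + B)/(-1 + C))
Y(O, R) = -36 + 3*O (Y(O, R) = (-12 + O)*3 = -36 + 3*O)
Y(x(20, 5), 374) - 383564 = (-36 + 3*((-36 + 20)/(-1 + 5))) - 383564 = (-36 + 3*(-16/4)) - 383564 = (-36 + 3*((¼)*(-16))) - 383564 = (-36 + 3*(-4)) - 383564 = (-36 - 12) - 383564 = -48 - 383564 = -383612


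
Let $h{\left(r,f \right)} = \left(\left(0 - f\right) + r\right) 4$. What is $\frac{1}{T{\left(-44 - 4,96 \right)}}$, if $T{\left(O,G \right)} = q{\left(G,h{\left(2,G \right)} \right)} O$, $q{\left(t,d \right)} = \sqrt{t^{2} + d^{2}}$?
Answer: $- \frac{\sqrt{2353}}{903552} \approx -5.3686 \cdot 10^{-5}$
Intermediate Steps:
$h{\left(r,f \right)} = - 4 f + 4 r$ ($h{\left(r,f \right)} = \left(- f + r\right) 4 = \left(r - f\right) 4 = - 4 f + 4 r$)
$q{\left(t,d \right)} = \sqrt{d^{2} + t^{2}}$
$T{\left(O,G \right)} = O \sqrt{G^{2} + \left(8 - 4 G\right)^{2}}$ ($T{\left(O,G \right)} = \sqrt{\left(- 4 G + 4 \cdot 2\right)^{2} + G^{2}} O = \sqrt{\left(- 4 G + 8\right)^{2} + G^{2}} O = \sqrt{\left(8 - 4 G\right)^{2} + G^{2}} O = \sqrt{G^{2} + \left(8 - 4 G\right)^{2}} O = O \sqrt{G^{2} + \left(8 - 4 G\right)^{2}}$)
$\frac{1}{T{\left(-44 - 4,96 \right)}} = \frac{1}{\left(-44 - 4\right) \sqrt{96^{2} + 16 \left(-2 + 96\right)^{2}}} = \frac{1}{\left(-44 - 4\right) \sqrt{9216 + 16 \cdot 94^{2}}} = \frac{1}{\left(-48\right) \sqrt{9216 + 16 \cdot 8836}} = \frac{1}{\left(-48\right) \sqrt{9216 + 141376}} = \frac{1}{\left(-48\right) \sqrt{150592}} = \frac{1}{\left(-48\right) 8 \sqrt{2353}} = \frac{1}{\left(-384\right) \sqrt{2353}} = - \frac{\sqrt{2353}}{903552}$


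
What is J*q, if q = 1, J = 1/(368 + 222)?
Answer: 1/590 ≈ 0.0016949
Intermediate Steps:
J = 1/590 ≈ 0.0016949
J*q = (1/590)*1 = 1/590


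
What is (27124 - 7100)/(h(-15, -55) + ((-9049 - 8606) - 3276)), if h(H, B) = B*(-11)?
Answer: -10012/10163 ≈ -0.98514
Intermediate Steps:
h(H, B) = -11*B
(27124 - 7100)/(h(-15, -55) + ((-9049 - 8606) - 3276)) = (27124 - 7100)/(-11*(-55) + ((-9049 - 8606) - 3276)) = 20024/(605 + (-17655 - 3276)) = 20024/(605 - 20931) = 20024/(-20326) = 20024*(-1/20326) = -10012/10163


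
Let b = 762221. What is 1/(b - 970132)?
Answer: -1/207911 ≈ -4.8097e-6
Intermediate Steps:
1/(b - 970132) = 1/(762221 - 970132) = 1/(-207911) = -1/207911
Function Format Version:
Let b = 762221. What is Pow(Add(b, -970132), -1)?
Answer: Rational(-1, 207911) ≈ -4.8097e-6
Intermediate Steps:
Pow(Add(b, -970132), -1) = Pow(Add(762221, -970132), -1) = Pow(-207911, -1) = Rational(-1, 207911)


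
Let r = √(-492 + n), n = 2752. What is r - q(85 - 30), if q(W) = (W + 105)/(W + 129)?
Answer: -20/23 + 2*√565 ≈ 46.670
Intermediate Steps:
r = 2*√565 (r = √(-492 + 2752) = √2260 = 2*√565 ≈ 47.539)
q(W) = (105 + W)/(129 + W)
r - q(85 - 30) = 2*√565 - (105 + (85 - 30))/(129 + (85 - 30)) = 2*√565 - (105 + 55)/(129 + 55) = 2*√565 - 160/184 = 2*√565 - 1*20/23 = 2*√565 - 20/23 = -20/23 + 2*√565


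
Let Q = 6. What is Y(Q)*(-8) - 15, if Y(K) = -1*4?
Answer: 17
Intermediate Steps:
Y(K) = -4
Y(Q)*(-8) - 15 = -4*(-8) - 15 = 32 - 15 = 17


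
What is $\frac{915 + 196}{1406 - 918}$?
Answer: $\frac{1111}{488} \approx 2.2766$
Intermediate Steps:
$\frac{915 + 196}{1406 - 918} = \frac{1}{488} \cdot 1111 = \frac{1111}{488}$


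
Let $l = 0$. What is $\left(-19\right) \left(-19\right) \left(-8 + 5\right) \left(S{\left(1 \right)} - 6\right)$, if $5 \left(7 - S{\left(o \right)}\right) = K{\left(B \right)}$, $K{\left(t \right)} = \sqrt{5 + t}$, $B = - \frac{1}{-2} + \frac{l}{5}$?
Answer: $-1083 + \frac{1083 \sqrt{22}}{10} \approx -575.03$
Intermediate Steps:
$B = \frac{1}{2}$ ($B = - \frac{1}{-2} + \frac{0}{5} = \left(-1\right) \left(- \frac{1}{2}\right) + 0 \cdot \frac{1}{5} = \frac{1}{2} + 0 = \frac{1}{2} \approx 0.5$)
$S{\left(o \right)} = 7 - \frac{\sqrt{22}}{10}$ ($S{\left(o \right)} = 7 - \frac{\sqrt{5 + \frac{1}{2}}}{5} = 7 - \frac{\sqrt{\frac{11}{2}}}{5} = 7 - \frac{\frac{1}{2} \sqrt{22}}{5} = 7 - \frac{\sqrt{22}}{10}$)
$\left(-19\right) \left(-19\right) \left(-8 + 5\right) \left(S{\left(1 \right)} - 6\right) = \left(-19\right) \left(-19\right) \left(-8 + 5\right) \left(\left(7 - \frac{\sqrt{22}}{10}\right) - 6\right) = 361 \left(- 3 \left(1 - \frac{\sqrt{22}}{10}\right)\right) = 361 \left(-3 + \frac{3 \sqrt{22}}{10}\right) = -1083 + \frac{1083 \sqrt{22}}{10}$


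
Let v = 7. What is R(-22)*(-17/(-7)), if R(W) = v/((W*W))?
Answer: 17/484 ≈ 0.035124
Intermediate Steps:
R(W) = 7/W² (R(W) = 7/((W*W)) = 7/(W²) = 7/W²)
R(-22)*(-17/(-7)) = (7/(-22)²)*(-17/(-7)) = (7*(1/484))*(-17*(-⅐)) = (7/484)*(17/7) = 17/484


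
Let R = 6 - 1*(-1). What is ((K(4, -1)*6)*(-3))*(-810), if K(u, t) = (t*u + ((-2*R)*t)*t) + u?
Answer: -204120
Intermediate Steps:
R = 7 (R = 6 + 1 = 7)
K(u, t) = u - 14*t**2 + t*u (K(u, t) = (t*u + ((-2*7)*t)*t) + u = (t*u + (-14*t)*t) + u = (t*u - 14*t**2) + u = (-14*t**2 + t*u) + u = u - 14*t**2 + t*u)
((K(4, -1)*6)*(-3))*(-810) = (((4 - 14*(-1)**2 - 1*4)*6)*(-3))*(-810) = (((4 - 14*1 - 4)*6)*(-3))*(-810) = (((4 - 14 - 4)*6)*(-3))*(-810) = (-14*6*(-3))*(-810) = -84*(-3)*(-810) = 252*(-810) = -204120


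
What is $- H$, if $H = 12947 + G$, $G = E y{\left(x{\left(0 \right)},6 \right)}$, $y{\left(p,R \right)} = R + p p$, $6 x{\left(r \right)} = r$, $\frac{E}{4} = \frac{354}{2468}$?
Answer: $- \frac{7990423}{617} \approx -12950.0$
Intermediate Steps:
$E = \frac{354}{617}$ ($E = 4 \cdot \frac{354}{2468} = 4 \cdot 354 \cdot \frac{1}{2468} = 4 \cdot \frac{177}{1234} = \frac{354}{617} \approx 0.57374$)
$x{\left(r \right)} = \frac{r}{6}$
$y{\left(p,R \right)} = R + p^{2}$
$G = \frac{2124}{617}$ ($G = \frac{354 \left(6 + \left(\frac{1}{6} \cdot 0\right)^{2}\right)}{617} = \frac{354 \left(6 + 0^{2}\right)}{617} = \frac{354 \left(6 + 0\right)}{617} = \frac{354}{617} \cdot 6 = \frac{2124}{617} \approx 3.4425$)
$H = \frac{7990423}{617}$ ($H = 12947 + \frac{2124}{617} = \frac{7990423}{617} \approx 12950.0$)
$- H = \left(-1\right) \frac{7990423}{617} = - \frac{7990423}{617}$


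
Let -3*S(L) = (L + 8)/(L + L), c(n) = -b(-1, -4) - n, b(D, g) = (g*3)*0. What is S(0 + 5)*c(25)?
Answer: 65/6 ≈ 10.833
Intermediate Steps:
b(D, g) = 0 (b(D, g) = (3*g)*0 = 0)
c(n) = -n (c(n) = -1*0 - n = 0 - n = -n)
S(L) = -(8 + L)/(6*L) (S(L) = -(L + 8)/(3*(L + L)) = -(8 + L)/(3*(2*L)) = -(8 + L)*1/(2*L)/3 = -(8 + L)/(6*L))
S(0 + 5)*c(25) = ((-8 - (0 + 5))/(6*(0 + 5)))*(-1*25) = ((⅙)*(-8 - 1*5)/5)*(-25) = ((⅙)*(⅕)*(-8 - 5))*(-25) = ((⅙)*(⅕)*(-13))*(-25) = -13/30*(-25) = 65/6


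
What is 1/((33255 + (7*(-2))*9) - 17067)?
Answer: 1/16062 ≈ 6.2259e-5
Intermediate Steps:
1/((33255 + (7*(-2))*9) - 17067) = 1/((33255 - 14*9) - 17067) = 1/((33255 - 126) - 17067) = 1/(33129 - 17067) = 1/16062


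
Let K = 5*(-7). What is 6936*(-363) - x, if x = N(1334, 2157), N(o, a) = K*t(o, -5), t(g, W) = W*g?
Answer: -2751218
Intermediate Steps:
K = -35
N(o, a) = 175*o (N(o, a) = -(-175)*o = 175*o)
x = 233450 (x = 175*1334 = 233450)
6936*(-363) - x = 6936*(-363) - 1*233450 = -2517768 - 233450 = -2751218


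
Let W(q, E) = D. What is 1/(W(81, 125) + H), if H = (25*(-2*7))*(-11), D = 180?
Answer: 1/4030 ≈ 0.00024814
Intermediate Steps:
W(q, E) = 180
H = 3850 (H = (25*(-14))*(-11) = -350*(-11) = 3850)
1/(W(81, 125) + H) = 1/(180 + 3850) = 1/4030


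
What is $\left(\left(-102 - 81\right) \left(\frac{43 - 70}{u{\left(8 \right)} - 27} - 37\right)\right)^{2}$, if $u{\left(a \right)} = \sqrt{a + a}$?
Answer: $\frac{22738227264}{529} \approx 4.2983 \cdot 10^{7}$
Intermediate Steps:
$u{\left(a \right)} = \sqrt{2} \sqrt{a}$ ($u{\left(a \right)} = \sqrt{2 a} = \sqrt{2} \sqrt{a}$)
$\left(\left(-102 - 81\right) \left(\frac{43 - 70}{u{\left(8 \right)} - 27} - 37\right)\right)^{2} = \left(\left(-102 - 81\right) \left(\frac{43 - 70}{\sqrt{2} \sqrt{8} - 27} - 37\right)\right)^{2} = \left(- 183 \left(- \frac{27}{\sqrt{2} \cdot 2 \sqrt{2} - 27} - 37\right)\right)^{2} = \left(- 183 \left(- \frac{27}{4 - 27} - 37\right)\right)^{2} = \left(- 183 \left(- \frac{27}{-23} - 37\right)\right)^{2} = \left(- 183 \left(\left(-27\right) \left(- \frac{1}{23}\right) - 37\right)\right)^{2} = \left(- 183 \left(\frac{27}{23} - 37\right)\right)^{2} = \left(\left(-183\right) \left(- \frac{824}{23}\right)\right)^{2} = \left(\frac{150792}{23}\right)^{2} = \frac{22738227264}{529}$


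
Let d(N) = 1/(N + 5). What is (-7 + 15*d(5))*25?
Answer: -275/2 ≈ -137.50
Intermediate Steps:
d(N) = 1/(5 + N)
(-7 + 15*d(5))*25 = (-7 + 15/(5 + 5))*25 = (-7 + 15/10)*25 = (-7 + 15*(⅒))*25 = (-7 + 3/2)*25 = -11/2*25 = -275/2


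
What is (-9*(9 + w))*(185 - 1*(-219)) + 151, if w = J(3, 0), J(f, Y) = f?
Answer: -43481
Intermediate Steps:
w = 3
(-9*(9 + w))*(185 - 1*(-219)) + 151 = (-9*(9 + 3))*(185 - 1*(-219)) + 151 = (-9*12)*(185 + 219) + 151 = -108*404 + 151 = -43632 + 151 = -43481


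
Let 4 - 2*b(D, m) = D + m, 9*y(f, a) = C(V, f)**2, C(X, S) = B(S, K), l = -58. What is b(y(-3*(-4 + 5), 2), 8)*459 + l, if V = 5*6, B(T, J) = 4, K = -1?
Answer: -1384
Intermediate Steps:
V = 30
C(X, S) = 4
y(f, a) = 16/9 (y(f, a) = (1/9)*4**2 = (1/9)*16 = 16/9)
b(D, m) = 2 - D/2 - m/2 (b(D, m) = 2 - (D + m)/2 = 2 + (-D/2 - m/2) = 2 - D/2 - m/2)
b(y(-3*(-4 + 5), 2), 8)*459 + l = (2 - 1/2*16/9 - 1/2*8)*459 - 58 = (2 - 8/9 - 4)*459 - 58 = -26/9*459 - 58 = -1326 - 58 = -1384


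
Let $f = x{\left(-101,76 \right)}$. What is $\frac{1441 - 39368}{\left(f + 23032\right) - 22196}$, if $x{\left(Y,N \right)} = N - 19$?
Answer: $- \frac{37927}{893} \approx -42.471$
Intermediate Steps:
$x{\left(Y,N \right)} = -19 + N$ ($x{\left(Y,N \right)} = N - 19 = -19 + N$)
$f = 57$ ($f = -19 + 76 = 57$)
$\frac{1441 - 39368}{\left(f + 23032\right) - 22196} = \frac{1441 - 39368}{\left(57 + 23032\right) - 22196} = - \frac{37927}{23089 - 22196} = - \frac{37927}{893}$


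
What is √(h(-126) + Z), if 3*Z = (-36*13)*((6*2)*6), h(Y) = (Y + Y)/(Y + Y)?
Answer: I*√11231 ≈ 105.98*I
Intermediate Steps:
h(Y) = 1 (h(Y) = (2*Y)/((2*Y)) = (2*Y)*(1/(2*Y)) = 1)
Z = -11232 (Z = ((-36*13)*((6*2)*6))/3 = (-5616*6)/3 = (-468*72)/3 = (⅓)*(-33696) = -11232)
√(h(-126) + Z) = √(1 - 11232) = √(-11231) = I*√11231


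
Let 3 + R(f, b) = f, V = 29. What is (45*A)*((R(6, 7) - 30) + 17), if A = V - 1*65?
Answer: 16200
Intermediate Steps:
R(f, b) = -3 + f
A = -36 (A = 29 - 1*65 = 29 - 65 = -36)
(45*A)*((R(6, 7) - 30) + 17) = (45*(-36))*(((-3 + 6) - 30) + 17) = -1620*((3 - 30) + 17) = -1620*(-27 + 17) = -1620*(-10) = 16200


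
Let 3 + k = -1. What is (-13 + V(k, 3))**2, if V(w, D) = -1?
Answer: 196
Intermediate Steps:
k = -4 (k = -3 - 1 = -4)
(-13 + V(k, 3))**2 = (-13 - 1)**2 = (-14)**2 = 196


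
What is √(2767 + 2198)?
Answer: √4965 ≈ 70.463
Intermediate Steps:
√(2767 + 2198) = √4965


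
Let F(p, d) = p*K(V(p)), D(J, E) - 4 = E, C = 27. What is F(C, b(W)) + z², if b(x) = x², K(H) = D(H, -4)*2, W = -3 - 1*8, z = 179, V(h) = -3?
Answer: 32041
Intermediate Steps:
D(J, E) = 4 + E
W = -11 (W = -3 - 8 = -11)
K(H) = 0 (K(H) = (4 - 4)*2 = 0*2 = 0)
F(p, d) = 0 (F(p, d) = p*0 = 0)
F(C, b(W)) + z² = 0 + 179² = 0 + 32041 = 32041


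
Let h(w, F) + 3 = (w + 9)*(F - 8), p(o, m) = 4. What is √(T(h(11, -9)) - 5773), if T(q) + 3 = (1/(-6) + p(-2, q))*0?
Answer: 76*I ≈ 76.0*I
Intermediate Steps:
h(w, F) = -3 + (-8 + F)*(9 + w) (h(w, F) = -3 + (w + 9)*(F - 8) = -3 + (9 + w)*(-8 + F) = -3 + (-8 + F)*(9 + w))
T(q) = -3 (T(q) = -3 + (1/(-6) + 4)*0 = -3 + (-⅙ + 4)*0 = -3 + (23/6)*0 = -3 + 0 = -3)
√(T(h(11, -9)) - 5773) = √(-3 - 5773) = √(-5776) = 76*I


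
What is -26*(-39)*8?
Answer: 8112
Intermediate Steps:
-26*(-39)*8 = -(-1014)*8 = -1*(-8112) = 8112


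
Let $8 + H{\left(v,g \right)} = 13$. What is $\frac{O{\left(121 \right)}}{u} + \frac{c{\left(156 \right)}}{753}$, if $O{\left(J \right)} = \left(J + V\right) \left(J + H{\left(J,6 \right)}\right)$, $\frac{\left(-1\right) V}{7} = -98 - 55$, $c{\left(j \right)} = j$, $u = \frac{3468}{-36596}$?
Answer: $- \frac{114966904508}{72539} \approx -1.5849 \cdot 10^{6}$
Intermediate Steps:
$u = - \frac{867}{9149}$ ($u = 3468 \left(- \frac{1}{36596}\right) = - \frac{867}{9149} \approx -0.094764$)
$V = 1071$ ($V = - 7 \left(-98 - 55\right) = \left(-7\right) \left(-153\right) = 1071$)
$H{\left(v,g \right)} = 5$ ($H{\left(v,g \right)} = -8 + 13 = 5$)
$O{\left(J \right)} = \left(5 + J\right) \left(1071 + J\right)$ ($O{\left(J \right)} = \left(J + 1071\right) \left(J + 5\right) = \left(1071 + J\right) \left(5 + J\right) = \left(5 + J\right) \left(1071 + J\right)$)
$\frac{O{\left(121 \right)}}{u} + \frac{c{\left(156 \right)}}{753} = \frac{5355 + 121^{2} + 1076 \cdot 121}{- \frac{867}{9149}} + \frac{156}{753} = \left(5355 + 14641 + 130196\right) \left(- \frac{9149}{867}\right) + 156 \cdot \frac{1}{753} = 150192 \left(- \frac{9149}{867}\right) + \frac{52}{251} = - \frac{458035536}{289} + \frac{52}{251} = - \frac{114966904508}{72539}$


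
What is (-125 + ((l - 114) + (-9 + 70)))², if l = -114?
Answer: 85264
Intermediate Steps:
(-125 + ((l - 114) + (-9 + 70)))² = (-125 + ((-114 - 114) + (-9 + 70)))² = (-125 + (-228 + 61))² = (-125 - 167)² = (-292)² = 85264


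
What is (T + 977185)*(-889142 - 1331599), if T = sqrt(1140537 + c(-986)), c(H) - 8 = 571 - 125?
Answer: -2170074794085 - 2220741*sqrt(1140991) ≈ -2.1724e+12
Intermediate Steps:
c(H) = 454 (c(H) = 8 + (571 - 125) = 8 + 446 = 454)
T = sqrt(1140991) (T = sqrt(1140537 + 454) = sqrt(1140991) ≈ 1068.2)
(T + 977185)*(-889142 - 1331599) = (sqrt(1140991) + 977185)*(-889142 - 1331599) = (977185 + sqrt(1140991))*(-2220741) = -2170074794085 - 2220741*sqrt(1140991)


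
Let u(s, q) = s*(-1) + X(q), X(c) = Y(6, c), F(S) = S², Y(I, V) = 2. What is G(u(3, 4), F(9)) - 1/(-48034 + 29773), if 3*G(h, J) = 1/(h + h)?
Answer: -6085/36522 ≈ -0.16661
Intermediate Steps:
X(c) = 2
u(s, q) = 2 - s (u(s, q) = s*(-1) + 2 = -s + 2 = 2 - s)
G(h, J) = 1/(6*h) (G(h, J) = 1/(3*(h + h)) = 1/(3*((2*h))) = (1/(2*h))/3 = 1/(6*h))
G(u(3, 4), F(9)) - 1/(-48034 + 29773) = 1/(6*(2 - 1*3)) - 1/(-48034 + 29773) = 1/(6*(2 - 3)) - 1/(-18261) = (⅙)/(-1) - 1*(-1/18261) = (⅙)*(-1) + 1/18261 = -⅙ + 1/18261 = -6085/36522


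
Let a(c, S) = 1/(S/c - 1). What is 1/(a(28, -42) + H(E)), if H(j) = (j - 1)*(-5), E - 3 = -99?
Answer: 5/2423 ≈ 0.0020636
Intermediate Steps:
E = -96 (E = 3 - 99 = -96)
H(j) = 5 - 5*j (H(j) = (-1 + j)*(-5) = 5 - 5*j)
a(c, S) = 1/(-1 + S/c)
1/(a(28, -42) + H(E)) = 1/(28/(-42 - 1*28) + (5 - 5*(-96))) = 1/(28/(-42 - 28) + (5 + 480)) = 1/(28/(-70) + 485) = 1/(28*(-1/70) + 485) = 1/(-⅖ + 485) = 1/(2423/5) = 5/2423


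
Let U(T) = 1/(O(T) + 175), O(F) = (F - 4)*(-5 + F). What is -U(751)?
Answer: -1/557437 ≈ -1.7939e-6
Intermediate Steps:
O(F) = (-5 + F)*(-4 + F) (O(F) = (-4 + F)*(-5 + F) = (-5 + F)*(-4 + F))
U(T) = 1/(195 + T**2 - 9*T) (U(T) = 1/((20 + T**2 - 9*T) + 175) = 1/(195 + T**2 - 9*T))
-U(751) = -1/(195 + 751**2 - 9*751) = -1/(195 + 564001 - 6759) = -1/557437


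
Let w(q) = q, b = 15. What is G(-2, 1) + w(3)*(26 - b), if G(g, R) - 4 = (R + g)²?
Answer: 38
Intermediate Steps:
G(g, R) = 4 + (R + g)²
G(-2, 1) + w(3)*(26 - b) = (4 + (1 - 2)²) + 3*(26 - 1*15) = (4 + (-1)²) + 3*(26 - 15) = (4 + 1) + 3*11 = 5 + 33 = 38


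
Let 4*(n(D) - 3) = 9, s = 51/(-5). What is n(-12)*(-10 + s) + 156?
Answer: 999/20 ≈ 49.950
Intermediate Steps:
s = -51/5 (s = 51*(-⅕) = -51/5 ≈ -10.200)
n(D) = 21/4 (n(D) = 3 + (¼)*9 = 3 + 9/4 = 21/4)
n(-12)*(-10 + s) + 156 = 21*(-10 - 51/5)/4 + 156 = (21/4)*(-101/5) + 156 = -2121/20 + 156 = 999/20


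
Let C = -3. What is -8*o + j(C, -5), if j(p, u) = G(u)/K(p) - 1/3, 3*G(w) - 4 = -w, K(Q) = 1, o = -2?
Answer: 56/3 ≈ 18.667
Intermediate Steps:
G(w) = 4/3 - w/3 (G(w) = 4/3 + (-w)/3 = 4/3 - w/3)
j(p, u) = 1 - u/3 (j(p, u) = (4/3 - u/3)/1 - 1/3 = (4/3 - u/3)*1 - 1*⅓ = (4/3 - u/3) - ⅓ = 1 - u/3)
-8*o + j(C, -5) = -8*(-2) + (1 - ⅓*(-5)) = 16 + (1 + 5/3) = 16 + 8/3 = 56/3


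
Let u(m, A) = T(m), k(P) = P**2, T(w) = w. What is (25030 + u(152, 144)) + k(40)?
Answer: 26782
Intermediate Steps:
u(m, A) = m
(25030 + u(152, 144)) + k(40) = (25030 + 152) + 40**2 = 25182 + 1600 = 26782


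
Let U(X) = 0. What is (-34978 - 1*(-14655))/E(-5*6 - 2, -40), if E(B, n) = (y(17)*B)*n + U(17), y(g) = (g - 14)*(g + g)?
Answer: -20323/130560 ≈ -0.15566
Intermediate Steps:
y(g) = 2*g*(-14 + g) (y(g) = (-14 + g)*(2*g) = 2*g*(-14 + g))
E(B, n) = 102*B*n (E(B, n) = ((2*17*(-14 + 17))*B)*n + 0 = ((2*17*3)*B)*n + 0 = (102*B)*n + 0 = 102*B*n + 0 = 102*B*n)
(-34978 - 1*(-14655))/E(-5*6 - 2, -40) = (-34978 - 1*(-14655))/((102*(-5*6 - 2)*(-40))) = (-34978 + 14655)/((102*(-30 - 2)*(-40))) = -20323/(102*(-32)*(-40)) = -20323/130560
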